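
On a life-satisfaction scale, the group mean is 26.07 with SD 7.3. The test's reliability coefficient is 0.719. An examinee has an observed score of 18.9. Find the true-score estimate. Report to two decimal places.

20.91

T̂ = ρX + (1 − ρ)μ
  = 0.719 × 18.9 + 0.281 × 26.07
  = 13.5891 + 7.32567
  = 20.915
  ≈ 20.91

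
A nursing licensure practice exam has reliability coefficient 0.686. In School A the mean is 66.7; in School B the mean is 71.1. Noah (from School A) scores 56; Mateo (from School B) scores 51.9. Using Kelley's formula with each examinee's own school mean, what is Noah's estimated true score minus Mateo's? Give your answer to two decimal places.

1.43

T̂_Noah = 0.686(56) + 0.314(66.7) = 59.3598
T̂_Mateo = 0.686(51.9) + 0.314(71.1) = 57.9288
Difference = 59.3598 − 57.9288 = 1.4310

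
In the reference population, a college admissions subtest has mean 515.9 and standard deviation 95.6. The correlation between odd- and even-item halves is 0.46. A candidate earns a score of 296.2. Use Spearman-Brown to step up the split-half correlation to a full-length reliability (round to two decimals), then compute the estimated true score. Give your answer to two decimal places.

Spearman-Brown: ρ = 2r/(1 + r) = 2(0.46)/(1 + 0.46) = 0.920/1.46 = 0.6301 → 0.63
T̂ = 0.63(296.2) + 0.37(515.9) = 186.606 + 190.883 = 377.489 → 377.49

377.49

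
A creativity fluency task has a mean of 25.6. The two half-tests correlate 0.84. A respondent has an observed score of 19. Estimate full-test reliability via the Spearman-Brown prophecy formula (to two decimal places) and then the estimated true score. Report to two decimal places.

Spearman-Brown: ρ = 2r/(1 + r) = 2(0.84)/(1 + 0.84) = 1.680/1.84 = 0.9130 → 0.91
T̂ = ρX + (1 − ρ)μ
  = 0.91 × 19 + 0.09 × 25.6
  = 17.29 + 2.304
  = 19.594
  ≈ 19.59

19.59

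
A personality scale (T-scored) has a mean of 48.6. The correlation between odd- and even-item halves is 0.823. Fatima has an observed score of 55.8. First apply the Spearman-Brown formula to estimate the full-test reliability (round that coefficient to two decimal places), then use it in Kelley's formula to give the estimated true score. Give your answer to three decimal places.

Spearman-Brown: ρ = 2r/(1 + r) = 2(0.823)/(1 + 0.823) = 1.6460/1.823 = 0.9029 → 0.90
T̂ = 0.90(55.8) + 0.10(48.6) = 50.220 + 4.860 = 55.0800 → 55.080

55.080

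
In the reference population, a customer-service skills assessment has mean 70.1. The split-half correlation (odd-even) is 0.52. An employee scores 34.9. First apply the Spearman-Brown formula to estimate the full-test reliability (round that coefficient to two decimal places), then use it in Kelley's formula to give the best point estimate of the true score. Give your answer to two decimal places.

46.16

Spearman-Brown: ρ = 2r/(1 + r) = 2(0.52)/(1 + 0.52) = 1.040/1.52 = 0.6842 → 0.68
Regress the observed score toward the mean by the unreliability: T̂ = 0.68·34.9 + 0.32·70.1 = 23.732 + 22.432 = 46.164.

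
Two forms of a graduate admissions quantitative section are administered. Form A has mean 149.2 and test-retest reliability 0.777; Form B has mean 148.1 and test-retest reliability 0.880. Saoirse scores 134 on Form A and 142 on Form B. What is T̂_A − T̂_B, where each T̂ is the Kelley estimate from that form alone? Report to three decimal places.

T̂_A = 0.777(134) + 0.223(149.2) = 137.38960
T̂_B = 0.880(142) + 0.120(148.1) = 142.73200
T̂_A − T̂_B = -5.34240

-5.342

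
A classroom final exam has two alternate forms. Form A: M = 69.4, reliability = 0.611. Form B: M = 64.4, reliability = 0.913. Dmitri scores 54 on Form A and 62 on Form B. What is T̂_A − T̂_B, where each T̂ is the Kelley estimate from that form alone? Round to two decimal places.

T̂_A = 0.611(54) + 0.389(69.4) = 59.9906
T̂_B = 0.913(62) + 0.087(64.4) = 62.2088
T̂_A − T̂_B = -2.2182

-2.22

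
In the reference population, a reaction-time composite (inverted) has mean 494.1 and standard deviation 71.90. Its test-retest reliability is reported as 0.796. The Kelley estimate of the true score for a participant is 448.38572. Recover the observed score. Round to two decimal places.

436.67

T̂ = ρX + (1 − ρ)μ  ⇒  X = (T̂ − (1 − ρ)μ) / ρ
X = (448.38572 − 0.204 × 494.1) / 0.796 = (448.38572 − 100.7964) / 0.796 = 347.58932 / 0.796 = 436.6700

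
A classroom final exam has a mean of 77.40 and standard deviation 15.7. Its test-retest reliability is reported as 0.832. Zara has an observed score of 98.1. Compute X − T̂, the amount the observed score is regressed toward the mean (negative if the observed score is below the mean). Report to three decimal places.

3.478

T̂ = 0.832(98.1) + 0.168(77.40) = 81.6192 + 13.00320 = 94.62240 → 94.6224
X − T̂ = 98.1 − 94.6224 = 3.4776 → 3.478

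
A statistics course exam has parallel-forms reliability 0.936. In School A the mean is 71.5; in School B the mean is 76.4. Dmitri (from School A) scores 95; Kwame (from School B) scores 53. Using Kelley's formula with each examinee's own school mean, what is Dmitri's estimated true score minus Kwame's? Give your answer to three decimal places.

T̂_Dmitri = 0.936(95) + 0.064(71.5) = 93.49600
T̂_Kwame = 0.936(53) + 0.064(76.4) = 54.49760
Difference = 93.49600 − 54.49760 = 38.99840

38.998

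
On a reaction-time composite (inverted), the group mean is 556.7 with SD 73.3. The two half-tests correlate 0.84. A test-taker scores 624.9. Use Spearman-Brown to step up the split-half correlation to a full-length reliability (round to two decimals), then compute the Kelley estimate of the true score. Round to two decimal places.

618.76

Spearman-Brown: ρ = 2r/(1 + r) = 2(0.84)/(1 + 0.84) = 1.680/1.84 = 0.9130 → 0.91
Kelley's formula gives T̂ = 0.91·624.9 + 0.09·556.7 = 568.659 + 50.103 = 618.762.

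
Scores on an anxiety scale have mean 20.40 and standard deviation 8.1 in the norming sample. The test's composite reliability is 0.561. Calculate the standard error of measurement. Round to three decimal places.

SEM = SD · √(1 − ρ) = 8.1 × √0.439 = 8.1 × 0.6626 = 5.3668

5.367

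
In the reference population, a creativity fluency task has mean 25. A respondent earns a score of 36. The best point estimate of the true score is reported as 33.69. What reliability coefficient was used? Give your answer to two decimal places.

T̂ = ρX + (1 − ρ)μ  ⇒  T̂ − μ = ρ(X − μ)
ρ = (T̂ − μ)/(X − μ) = (33.69 − 25) / (36 − 25) = 8.69 / 11.0 = 0.7900

0.79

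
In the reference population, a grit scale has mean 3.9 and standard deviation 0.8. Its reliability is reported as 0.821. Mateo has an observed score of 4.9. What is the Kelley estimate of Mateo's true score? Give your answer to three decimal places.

4.721

Weight the observed score by reliability and the mean by (1 − reliability): T̂ = 0.821·4.9 + 0.179·3.9 = 4.0229 + 0.6981 = 4.7210.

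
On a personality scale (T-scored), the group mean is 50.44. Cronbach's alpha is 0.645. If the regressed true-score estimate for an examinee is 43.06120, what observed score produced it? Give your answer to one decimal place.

39.0

T̂ = ρX + (1 − ρ)μ  ⇒  X = (T̂ − (1 − ρ)μ) / ρ
X = (43.06120 − 0.355 × 50.44) / 0.645 = (43.06120 − 17.90620) / 0.645 = 25.15500 / 0.645 = 39.000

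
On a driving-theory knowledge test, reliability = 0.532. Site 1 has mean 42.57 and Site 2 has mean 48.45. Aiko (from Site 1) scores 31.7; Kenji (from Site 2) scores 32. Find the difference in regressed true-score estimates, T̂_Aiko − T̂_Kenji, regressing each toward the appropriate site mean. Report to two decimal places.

T̂_Aiko = 0.532(31.7) + 0.468(42.57) = 36.7872
T̂_Kenji = 0.532(32) + 0.468(48.45) = 39.6986
Difference = 36.7872 − 39.6986 = -2.9114

-2.91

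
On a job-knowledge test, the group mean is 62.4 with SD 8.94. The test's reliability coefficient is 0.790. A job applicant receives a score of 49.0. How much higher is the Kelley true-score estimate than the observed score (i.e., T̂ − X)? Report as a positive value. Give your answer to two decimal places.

2.81

Weight the observed score by reliability and the mean by (1 − reliability): T̂ = 0.790·49.0 + 0.210·62.4 = 38.7100 + 13.1040 = 51.8140.
T̂ − X = 51.814 − 49.0 = 2.814 → 2.81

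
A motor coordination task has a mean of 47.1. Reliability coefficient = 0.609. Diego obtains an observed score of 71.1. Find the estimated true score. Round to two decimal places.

61.72

T̂ = 0.609(71.1) + 0.391(47.1) = 43.2999 + 18.4161 = 61.716 → 61.72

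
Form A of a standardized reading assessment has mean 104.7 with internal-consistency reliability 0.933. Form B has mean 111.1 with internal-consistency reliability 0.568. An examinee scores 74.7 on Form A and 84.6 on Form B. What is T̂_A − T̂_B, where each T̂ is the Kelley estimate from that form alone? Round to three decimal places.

T̂_A = 0.933(74.7) + 0.067(104.7) = 76.71000
T̂_B = 0.568(84.6) + 0.432(111.1) = 96.04800
T̂_A − T̂_B = -19.33800

-19.338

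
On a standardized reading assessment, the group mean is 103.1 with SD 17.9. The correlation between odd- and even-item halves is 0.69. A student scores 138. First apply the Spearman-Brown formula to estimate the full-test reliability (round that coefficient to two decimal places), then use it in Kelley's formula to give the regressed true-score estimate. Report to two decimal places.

131.72

Spearman-Brown: ρ = 2r/(1 + r) = 2(0.69)/(1 + 0.69) = 1.380/1.69 = 0.8166 → 0.82
T̂ = 0.82(138) + 0.18(103.1) = 113.16 + 18.558 = 131.718 → 131.72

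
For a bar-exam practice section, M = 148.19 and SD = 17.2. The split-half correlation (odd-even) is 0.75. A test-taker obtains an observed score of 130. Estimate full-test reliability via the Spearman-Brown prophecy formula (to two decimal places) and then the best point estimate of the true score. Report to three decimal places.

Spearman-Brown: ρ = 2r/(1 + r) = 2(0.75)/(1 + 0.75) = 1.500/1.75 = 0.8571 → 0.86
T̂ = ρX + (1 − ρ)μ
  = 0.86 × 130 + 0.14 × 148.19
  = 111.80 + 20.7466
  = 132.5466
  ≈ 132.547

132.547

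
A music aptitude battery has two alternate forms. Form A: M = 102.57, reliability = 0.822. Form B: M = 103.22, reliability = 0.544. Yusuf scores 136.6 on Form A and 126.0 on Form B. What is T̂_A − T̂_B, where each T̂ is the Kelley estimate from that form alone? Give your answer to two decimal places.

14.93

T̂_A = 0.822(136.6) + 0.178(102.57) = 130.5427
T̂_B = 0.544(126.0) + 0.456(103.22) = 115.6123
T̂_A − T̂_B = 14.9303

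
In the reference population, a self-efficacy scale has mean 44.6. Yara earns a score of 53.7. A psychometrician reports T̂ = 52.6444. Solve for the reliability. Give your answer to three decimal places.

0.884

T̂ = ρX + (1 − ρ)μ  ⇒  T̂ − μ = ρ(X − μ)
ρ = (T̂ − μ)/(X − μ) = (52.6444 − 44.6) / (53.7 − 44.6) = 8.0444 / 9.1 = 0.88400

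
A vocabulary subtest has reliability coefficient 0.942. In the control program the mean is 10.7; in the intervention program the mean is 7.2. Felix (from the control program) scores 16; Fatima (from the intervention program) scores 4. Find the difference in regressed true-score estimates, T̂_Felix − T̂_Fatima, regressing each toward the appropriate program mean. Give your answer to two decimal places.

T̂_Felix = 0.942(16) + 0.058(10.7) = 15.6926
T̂_Fatima = 0.942(4) + 0.058(7.2) = 4.1856
Difference = 15.6926 − 4.1856 = 11.5070

11.51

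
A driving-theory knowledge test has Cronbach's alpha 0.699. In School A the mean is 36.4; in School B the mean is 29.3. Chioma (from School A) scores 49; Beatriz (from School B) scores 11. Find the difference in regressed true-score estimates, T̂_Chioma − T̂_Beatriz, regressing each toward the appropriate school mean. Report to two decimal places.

T̂_Chioma = 0.699(49) + 0.301(36.4) = 45.2074
T̂_Beatriz = 0.699(11) + 0.301(29.3) = 16.5083
Difference = 45.2074 − 16.5083 = 28.6991

28.70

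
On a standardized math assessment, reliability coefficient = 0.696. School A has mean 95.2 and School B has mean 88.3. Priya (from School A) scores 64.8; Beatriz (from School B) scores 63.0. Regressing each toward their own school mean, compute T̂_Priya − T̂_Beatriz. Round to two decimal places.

T̂_Priya = 0.696(64.8) + 0.304(95.2) = 74.0416
T̂_Beatriz = 0.696(63.0) + 0.304(88.3) = 70.6912
Difference = 74.0416 − 70.6912 = 3.3504

3.35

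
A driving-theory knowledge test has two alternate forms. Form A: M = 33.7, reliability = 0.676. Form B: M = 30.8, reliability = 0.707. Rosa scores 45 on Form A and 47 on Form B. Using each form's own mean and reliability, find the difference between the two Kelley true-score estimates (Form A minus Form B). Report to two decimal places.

-0.91

T̂_A = 0.676(45) + 0.324(33.7) = 41.3388
T̂_B = 0.707(47) + 0.293(30.8) = 42.2534
T̂_A − T̂_B = -0.9146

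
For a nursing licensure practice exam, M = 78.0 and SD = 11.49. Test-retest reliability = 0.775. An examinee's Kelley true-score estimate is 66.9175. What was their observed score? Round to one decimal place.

63.7

T̂ = ρX + (1 − ρ)μ  ⇒  X = (T̂ − (1 − ρ)μ) / ρ
X = (66.9175 − 0.225 × 78.0) / 0.775 = (66.9175 − 17.5500) / 0.775 = 49.3675 / 0.775 = 63.700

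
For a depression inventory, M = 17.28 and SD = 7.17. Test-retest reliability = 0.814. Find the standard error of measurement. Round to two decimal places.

SEM = SD · √(1 − ρ) = 7.17 × √0.186 = 7.17 × 0.4313 = 3.092

3.09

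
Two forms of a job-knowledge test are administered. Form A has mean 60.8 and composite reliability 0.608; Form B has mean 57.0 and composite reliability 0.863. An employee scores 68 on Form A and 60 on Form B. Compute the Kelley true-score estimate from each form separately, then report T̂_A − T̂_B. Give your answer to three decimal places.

5.589

T̂_A = 0.608(68) + 0.392(60.8) = 65.17760
T̂_B = 0.863(60) + 0.137(57.0) = 59.58900
T̂_A − T̂_B = 5.58860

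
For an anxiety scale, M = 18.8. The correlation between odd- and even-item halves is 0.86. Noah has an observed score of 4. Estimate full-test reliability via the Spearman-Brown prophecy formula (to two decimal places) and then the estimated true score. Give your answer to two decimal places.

Spearman-Brown: ρ = 2r/(1 + r) = 2(0.86)/(1 + 0.86) = 1.720/1.86 = 0.9247 → 0.92
Kelley's formula gives T̂ = 0.92·4 + 0.08·18.8 = 3.68 + 1.504 = 5.184.

5.18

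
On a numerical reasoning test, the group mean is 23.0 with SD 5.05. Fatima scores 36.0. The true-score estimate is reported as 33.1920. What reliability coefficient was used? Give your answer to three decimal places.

0.784

T̂ = ρX + (1 − ρ)μ  ⇒  T̂ − μ = ρ(X − μ)
ρ = (T̂ − μ)/(X − μ) = (33.1920 − 23.0) / (36.0 − 23.0) = 10.1920 / 13.0 = 0.78400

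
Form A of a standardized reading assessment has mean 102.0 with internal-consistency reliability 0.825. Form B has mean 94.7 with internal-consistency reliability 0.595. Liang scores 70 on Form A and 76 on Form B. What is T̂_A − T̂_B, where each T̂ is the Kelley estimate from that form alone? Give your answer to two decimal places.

T̂_A = 0.825(70) + 0.175(102.0) = 75.6000
T̂_B = 0.595(76) + 0.405(94.7) = 83.5735
T̂_A − T̂_B = -7.9735

-7.97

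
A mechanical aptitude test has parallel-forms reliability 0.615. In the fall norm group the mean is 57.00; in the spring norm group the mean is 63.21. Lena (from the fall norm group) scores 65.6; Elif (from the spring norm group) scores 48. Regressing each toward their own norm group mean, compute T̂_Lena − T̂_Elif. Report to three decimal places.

T̂_Lena = 0.615(65.6) + 0.385(57.00) = 62.28900
T̂_Elif = 0.615(48) + 0.385(63.21) = 53.85585
Difference = 62.28900 − 53.85585 = 8.43315

8.433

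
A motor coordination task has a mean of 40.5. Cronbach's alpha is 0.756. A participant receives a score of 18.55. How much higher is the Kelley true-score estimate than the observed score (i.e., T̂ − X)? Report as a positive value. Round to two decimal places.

Weight the observed score by reliability and the mean by (1 − reliability): T̂ = 0.756·18.55 + 0.244·40.5 = 14.02380 + 9.8820 = 23.9058.
T̂ − X = 23.906 − 18.55 = 5.356 → 5.36

5.36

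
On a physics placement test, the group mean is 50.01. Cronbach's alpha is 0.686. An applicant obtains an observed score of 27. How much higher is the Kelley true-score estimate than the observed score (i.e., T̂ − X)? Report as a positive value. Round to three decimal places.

7.225

T̂ = 0.686(27) + 0.314(50.01) = 18.522 + 15.70314 = 34.22514 → 34.2251
T̂ − X = 34.2251 − 27 = 7.2251 → 7.225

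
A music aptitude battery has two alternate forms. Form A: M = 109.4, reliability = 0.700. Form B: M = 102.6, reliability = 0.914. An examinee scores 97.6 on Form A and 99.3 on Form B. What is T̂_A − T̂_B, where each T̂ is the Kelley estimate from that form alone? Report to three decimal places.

1.556

T̂_A = 0.700(97.6) + 0.300(109.4) = 101.14000
T̂_B = 0.914(99.3) + 0.086(102.6) = 99.58380
T̂_A − T̂_B = 1.55620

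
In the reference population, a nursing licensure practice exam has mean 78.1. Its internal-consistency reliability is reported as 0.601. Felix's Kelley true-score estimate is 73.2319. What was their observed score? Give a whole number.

T̂ = ρX + (1 − ρ)μ  ⇒  X = (T̂ − (1 − ρ)μ) / ρ
X = (73.2319 − 0.399 × 78.1) / 0.601 = (73.2319 − 31.1619) / 0.601 = 42.0700 / 0.601 = 70.00

70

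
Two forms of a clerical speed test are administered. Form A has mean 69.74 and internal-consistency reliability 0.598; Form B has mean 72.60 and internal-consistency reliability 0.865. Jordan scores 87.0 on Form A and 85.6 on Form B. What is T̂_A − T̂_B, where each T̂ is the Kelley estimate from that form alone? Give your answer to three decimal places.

-3.784

T̂_A = 0.598(87.0) + 0.402(69.74) = 80.06148
T̂_B = 0.865(85.6) + 0.135(72.60) = 83.84500
T̂_A − T̂_B = -3.78352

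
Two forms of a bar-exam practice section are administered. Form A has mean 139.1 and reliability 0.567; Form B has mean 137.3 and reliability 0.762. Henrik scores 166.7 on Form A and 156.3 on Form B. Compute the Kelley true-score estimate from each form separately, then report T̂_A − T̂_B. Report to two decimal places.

2.97

T̂_A = 0.567(166.7) + 0.433(139.1) = 154.7492
T̂_B = 0.762(156.3) + 0.238(137.3) = 151.7780
T̂_A − T̂_B = 2.9712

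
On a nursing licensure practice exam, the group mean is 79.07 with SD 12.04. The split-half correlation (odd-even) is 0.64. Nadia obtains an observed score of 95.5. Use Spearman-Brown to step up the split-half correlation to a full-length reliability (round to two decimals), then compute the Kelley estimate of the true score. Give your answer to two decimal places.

Spearman-Brown: ρ = 2r/(1 + r) = 2(0.64)/(1 + 0.64) = 1.280/1.64 = 0.7805 → 0.78
T̂ = 0.78(95.5) + 0.22(79.07) = 74.490 + 17.3954 = 91.885 → 91.89

91.89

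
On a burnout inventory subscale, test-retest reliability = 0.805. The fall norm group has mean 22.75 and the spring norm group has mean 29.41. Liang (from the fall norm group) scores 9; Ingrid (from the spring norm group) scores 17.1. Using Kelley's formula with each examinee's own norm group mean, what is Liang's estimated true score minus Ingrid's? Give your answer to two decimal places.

T̂_Liang = 0.805(9) + 0.195(22.75) = 11.6812
T̂_Ingrid = 0.805(17.1) + 0.195(29.41) = 19.5005
Difference = 11.6812 − 19.5005 = -7.8192

-7.82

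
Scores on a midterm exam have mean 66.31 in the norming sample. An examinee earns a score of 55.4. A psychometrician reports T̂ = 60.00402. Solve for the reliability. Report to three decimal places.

0.578

T̂ = ρX + (1 − ρ)μ  ⇒  T̂ − μ = ρ(X − μ)
ρ = (T̂ − μ)/(X − μ) = (60.00402 − 66.31) / (55.4 − 66.31) = -6.30598 / -10.91 = 0.57800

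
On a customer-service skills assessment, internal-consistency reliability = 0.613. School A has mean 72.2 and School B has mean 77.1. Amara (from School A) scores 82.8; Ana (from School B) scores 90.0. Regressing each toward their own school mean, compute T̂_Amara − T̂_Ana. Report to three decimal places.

T̂_Amara = 0.613(82.8) + 0.387(72.2) = 78.69780
T̂_Ana = 0.613(90.0) + 0.387(77.1) = 85.00770
Difference = 78.69780 − 85.00770 = -6.30990

-6.310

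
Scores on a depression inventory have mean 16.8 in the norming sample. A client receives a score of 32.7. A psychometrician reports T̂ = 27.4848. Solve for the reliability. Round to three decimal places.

T̂ = ρX + (1 − ρ)μ  ⇒  T̂ − μ = ρ(X − μ)
ρ = (T̂ − μ)/(X − μ) = (27.4848 − 16.8) / (32.7 − 16.8) = 10.6848 / 15.9 = 0.67200

0.672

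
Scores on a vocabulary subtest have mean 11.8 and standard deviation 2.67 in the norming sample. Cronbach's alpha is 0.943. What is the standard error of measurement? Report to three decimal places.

0.637

SEM = SD · √(1 − ρ) = 2.67 × √0.057 = 2.67 × 0.2387 = 0.6375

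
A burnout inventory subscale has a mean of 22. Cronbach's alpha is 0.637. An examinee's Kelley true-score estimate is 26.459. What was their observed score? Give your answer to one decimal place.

T̂ = ρX + (1 − ρ)μ  ⇒  X = (T̂ − (1 − ρ)μ) / ρ
X = (26.459 − 0.363 × 22) / 0.637 = (26.459 − 7.986) / 0.637 = 18.473 / 0.637 = 29.000

29.0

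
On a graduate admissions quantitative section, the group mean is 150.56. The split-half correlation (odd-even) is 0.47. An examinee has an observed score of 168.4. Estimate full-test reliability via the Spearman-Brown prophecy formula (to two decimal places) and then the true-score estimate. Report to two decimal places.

Spearman-Brown: ρ = 2r/(1 + r) = 2(0.47)/(1 + 0.47) = 0.940/1.47 = 0.6395 → 0.64
Weight the observed score by reliability and the mean by (1 − reliability): T̂ = 0.64·168.4 + 0.36·150.56 = 107.776 + 54.2016 = 161.978.

161.98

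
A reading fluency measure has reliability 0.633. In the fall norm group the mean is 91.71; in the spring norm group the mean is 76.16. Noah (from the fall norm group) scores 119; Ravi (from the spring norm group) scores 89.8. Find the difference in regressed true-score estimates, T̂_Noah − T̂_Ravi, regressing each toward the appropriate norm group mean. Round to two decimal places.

T̂_Noah = 0.633(119) + 0.367(91.71) = 108.9846
T̂_Ravi = 0.633(89.8) + 0.367(76.16) = 84.7941
Difference = 108.9846 − 84.7941 = 24.1904

24.19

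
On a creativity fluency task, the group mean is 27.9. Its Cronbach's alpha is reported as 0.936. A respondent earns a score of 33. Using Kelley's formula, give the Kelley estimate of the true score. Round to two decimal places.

32.67

Kelley's formula gives T̂ = 0.936·33 + 0.064·27.9 = 30.888 + 1.7856 = 32.674.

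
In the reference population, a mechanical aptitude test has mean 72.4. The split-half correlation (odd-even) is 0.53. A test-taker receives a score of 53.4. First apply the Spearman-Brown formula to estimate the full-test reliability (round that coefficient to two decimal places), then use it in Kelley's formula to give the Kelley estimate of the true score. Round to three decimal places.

Spearman-Brown: ρ = 2r/(1 + r) = 2(0.53)/(1 + 0.53) = 1.060/1.53 = 0.6928 → 0.69
Weight the observed score by reliability and the mean by (1 − reliability): T̂ = 0.69·53.4 + 0.31·72.4 = 36.846 + 22.444 = 59.2900.

59.290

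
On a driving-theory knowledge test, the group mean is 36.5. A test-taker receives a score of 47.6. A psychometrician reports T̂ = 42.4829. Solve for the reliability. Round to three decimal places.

T̂ = ρX + (1 − ρ)μ  ⇒  T̂ − μ = ρ(X − μ)
ρ = (T̂ − μ)/(X − μ) = (42.4829 − 36.5) / (47.6 − 36.5) = 5.9829 / 11.1 = 0.53900

0.539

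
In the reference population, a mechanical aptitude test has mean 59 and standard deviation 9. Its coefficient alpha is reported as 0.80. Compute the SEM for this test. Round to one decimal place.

4.0

SEM = SD · √(1 − ρ) = 9 × √0.20 = 9 × 0.4472 = 4.025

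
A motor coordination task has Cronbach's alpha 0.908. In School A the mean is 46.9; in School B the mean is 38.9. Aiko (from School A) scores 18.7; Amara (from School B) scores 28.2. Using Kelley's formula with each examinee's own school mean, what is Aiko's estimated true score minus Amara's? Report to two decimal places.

T̂_Aiko = 0.908(18.7) + 0.092(46.9) = 21.2944
T̂_Amara = 0.908(28.2) + 0.092(38.9) = 29.1844
Difference = 21.2944 − 29.1844 = -7.8900

-7.89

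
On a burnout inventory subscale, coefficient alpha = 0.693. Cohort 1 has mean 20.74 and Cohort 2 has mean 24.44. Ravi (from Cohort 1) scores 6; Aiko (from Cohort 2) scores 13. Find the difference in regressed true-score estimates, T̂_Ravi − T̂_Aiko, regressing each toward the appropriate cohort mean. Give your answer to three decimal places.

-5.987

T̂_Ravi = 0.693(6) + 0.307(20.74) = 10.52518
T̂_Aiko = 0.693(13) + 0.307(24.44) = 16.51208
Difference = 10.52518 − 16.51208 = -5.98690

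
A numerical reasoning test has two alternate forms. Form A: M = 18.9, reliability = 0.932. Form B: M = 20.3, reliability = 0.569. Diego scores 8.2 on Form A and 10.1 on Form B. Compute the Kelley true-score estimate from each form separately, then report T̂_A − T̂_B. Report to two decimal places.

T̂_A = 0.932(8.2) + 0.068(18.9) = 8.9276
T̂_B = 0.569(10.1) + 0.431(20.3) = 14.4962
T̂_A − T̂_B = -5.5686

-5.57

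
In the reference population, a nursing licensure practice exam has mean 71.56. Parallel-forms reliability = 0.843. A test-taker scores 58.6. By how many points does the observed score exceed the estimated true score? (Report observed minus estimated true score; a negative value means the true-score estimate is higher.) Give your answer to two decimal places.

T̂ = ρX + (1 − ρ)μ
  = 0.843 × 58.6 + 0.157 × 71.56
  = 49.3998 + 11.23492
  = 60.6347
  ≈ 60.635
X − T̂ = 58.6 − 60.635 = -2.035 → -2.03

-2.03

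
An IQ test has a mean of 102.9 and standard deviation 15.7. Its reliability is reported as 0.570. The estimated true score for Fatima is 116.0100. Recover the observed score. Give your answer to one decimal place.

T̂ = ρX + (1 − ρ)μ  ⇒  X = (T̂ − (1 − ρ)μ) / ρ
X = (116.0100 − 0.430 × 102.9) / 0.570 = (116.0100 − 44.2470) / 0.570 = 71.7630 / 0.570 = 125.900

125.9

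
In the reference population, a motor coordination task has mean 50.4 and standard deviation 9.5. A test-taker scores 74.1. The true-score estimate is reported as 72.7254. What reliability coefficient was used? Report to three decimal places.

0.942

T̂ = ρX + (1 − ρ)μ  ⇒  T̂ − μ = ρ(X − μ)
ρ = (T̂ − μ)/(X − μ) = (72.7254 − 50.4) / (74.1 − 50.4) = 22.3254 / 23.7 = 0.94200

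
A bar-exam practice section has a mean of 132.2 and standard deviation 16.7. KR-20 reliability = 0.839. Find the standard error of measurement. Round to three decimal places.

6.701

SEM = SD · √(1 − ρ) = 16.7 × √0.161 = 16.7 × 0.4012 = 6.7008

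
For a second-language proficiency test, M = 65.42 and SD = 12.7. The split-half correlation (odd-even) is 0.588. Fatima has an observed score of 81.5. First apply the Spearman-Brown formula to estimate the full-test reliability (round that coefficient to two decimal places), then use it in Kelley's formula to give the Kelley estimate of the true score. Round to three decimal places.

77.319

Spearman-Brown: ρ = 2r/(1 + r) = 2(0.588)/(1 + 0.588) = 1.1760/1.588 = 0.7406 → 0.74
Kelley's formula gives T̂ = 0.74·81.5 + 0.26·65.42 = 60.310 + 17.0092 = 77.3192.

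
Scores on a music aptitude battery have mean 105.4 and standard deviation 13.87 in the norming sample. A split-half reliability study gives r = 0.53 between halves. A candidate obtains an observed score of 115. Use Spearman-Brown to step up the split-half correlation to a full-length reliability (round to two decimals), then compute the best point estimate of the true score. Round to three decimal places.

Spearman-Brown: ρ = 2r/(1 + r) = 2(0.53)/(1 + 0.53) = 1.060/1.53 = 0.6928 → 0.69
Weight the observed score by reliability and the mean by (1 − reliability): T̂ = 0.69·115 + 0.31·105.4 = 79.35 + 32.674 = 112.0240.

112.024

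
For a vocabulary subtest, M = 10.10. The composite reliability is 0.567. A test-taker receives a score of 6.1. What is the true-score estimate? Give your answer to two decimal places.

7.83

T̂ = ρX + (1 − ρ)μ
  = 0.567 × 6.1 + 0.433 × 10.10
  = 3.4587 + 4.37330
  = 7.832
  ≈ 7.83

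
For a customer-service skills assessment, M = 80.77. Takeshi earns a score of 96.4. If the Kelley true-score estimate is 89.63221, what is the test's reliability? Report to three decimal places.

T̂ = ρX + (1 − ρ)μ  ⇒  T̂ − μ = ρ(X − μ)
ρ = (T̂ − μ)/(X − μ) = (89.63221 − 80.77) / (96.4 − 80.77) = 8.86221 / 15.63 = 0.56700

0.567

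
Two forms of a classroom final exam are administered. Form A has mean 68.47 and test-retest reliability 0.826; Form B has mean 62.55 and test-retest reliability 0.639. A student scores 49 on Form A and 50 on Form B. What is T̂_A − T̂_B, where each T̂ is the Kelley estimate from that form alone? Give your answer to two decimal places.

T̂_A = 0.826(49) + 0.174(68.47) = 52.3878
T̂_B = 0.639(50) + 0.361(62.55) = 54.5305
T̂_A − T̂_B = -2.1428

-2.14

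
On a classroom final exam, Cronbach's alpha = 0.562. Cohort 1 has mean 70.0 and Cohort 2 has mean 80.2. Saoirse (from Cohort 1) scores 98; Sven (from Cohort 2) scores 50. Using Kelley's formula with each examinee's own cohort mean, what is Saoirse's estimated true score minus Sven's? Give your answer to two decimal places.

22.51

T̂_Saoirse = 0.562(98) + 0.438(70.0) = 85.7360
T̂_Sven = 0.562(50) + 0.438(80.2) = 63.2276
Difference = 85.7360 − 63.2276 = 22.5084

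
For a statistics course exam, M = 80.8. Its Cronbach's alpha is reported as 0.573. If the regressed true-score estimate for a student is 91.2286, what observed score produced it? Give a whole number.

99

T̂ = ρX + (1 − ρ)μ  ⇒  X = (T̂ − (1 − ρ)μ) / ρ
X = (91.2286 − 0.427 × 80.8) / 0.573 = (91.2286 − 34.5016) / 0.573 = 56.7270 / 0.573 = 99.00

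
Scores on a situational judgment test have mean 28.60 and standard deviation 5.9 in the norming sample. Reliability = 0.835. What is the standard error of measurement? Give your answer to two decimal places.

2.40

SEM = SD · √(1 − ρ) = 5.9 × √0.165 = 5.9 × 0.4062 = 2.397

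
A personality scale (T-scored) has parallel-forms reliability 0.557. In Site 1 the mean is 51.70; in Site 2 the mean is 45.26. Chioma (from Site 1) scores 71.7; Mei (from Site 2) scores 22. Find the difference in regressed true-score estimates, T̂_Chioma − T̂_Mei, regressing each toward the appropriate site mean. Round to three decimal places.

T̂_Chioma = 0.557(71.7) + 0.443(51.70) = 62.84000
T̂_Mei = 0.557(22) + 0.443(45.26) = 32.30418
Difference = 62.84000 − 32.30418 = 30.53582

30.536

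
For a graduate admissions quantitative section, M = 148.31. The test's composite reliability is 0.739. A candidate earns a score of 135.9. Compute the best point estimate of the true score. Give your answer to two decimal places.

139.14

T̂ = 0.739(135.9) + 0.261(148.31) = 100.4301 + 38.70891 = 139.139 → 139.14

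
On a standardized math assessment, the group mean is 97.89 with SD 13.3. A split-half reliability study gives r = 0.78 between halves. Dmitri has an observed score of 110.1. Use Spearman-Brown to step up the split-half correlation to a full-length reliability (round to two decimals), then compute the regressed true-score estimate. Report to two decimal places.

Spearman-Brown: ρ = 2r/(1 + r) = 2(0.78)/(1 + 0.78) = 1.560/1.78 = 0.8764 → 0.88
T̂ = ρX + (1 − ρ)μ
  = 0.88 × 110.1 + 0.12 × 97.89
  = 96.888 + 11.7468
  = 108.635
  ≈ 108.63

108.63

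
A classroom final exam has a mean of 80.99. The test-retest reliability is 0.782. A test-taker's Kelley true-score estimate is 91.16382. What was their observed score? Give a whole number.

T̂ = ρX + (1 − ρ)μ  ⇒  X = (T̂ − (1 − ρ)μ) / ρ
X = (91.16382 − 0.218 × 80.99) / 0.782 = (91.16382 − 17.65582) / 0.782 = 73.50800 / 0.782 = 94.00

94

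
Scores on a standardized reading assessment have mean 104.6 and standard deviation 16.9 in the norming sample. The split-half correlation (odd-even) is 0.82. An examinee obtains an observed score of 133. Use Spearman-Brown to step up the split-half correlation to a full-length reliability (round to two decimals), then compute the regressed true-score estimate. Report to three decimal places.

130.160

Spearman-Brown: ρ = 2r/(1 + r) = 2(0.82)/(1 + 0.82) = 1.640/1.82 = 0.9011 → 0.90
Regress the observed score toward the mean by the unreliability: T̂ = 0.90·133 + 0.10·104.6 = 119.70 + 10.460 = 130.1600.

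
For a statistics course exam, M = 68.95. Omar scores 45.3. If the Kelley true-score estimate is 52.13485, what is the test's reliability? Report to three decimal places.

0.711

T̂ = ρX + (1 − ρ)μ  ⇒  T̂ − μ = ρ(X − μ)
ρ = (T̂ − μ)/(X − μ) = (52.13485 − 68.95) / (45.3 − 68.95) = -16.81515 / -23.65 = 0.71100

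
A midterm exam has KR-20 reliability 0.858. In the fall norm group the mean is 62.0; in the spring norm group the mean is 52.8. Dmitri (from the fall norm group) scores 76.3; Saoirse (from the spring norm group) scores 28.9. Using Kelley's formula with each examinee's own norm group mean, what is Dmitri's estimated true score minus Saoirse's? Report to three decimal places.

T̂_Dmitri = 0.858(76.3) + 0.142(62.0) = 74.26940
T̂_Saoirse = 0.858(28.9) + 0.142(52.8) = 32.29380
Difference = 74.26940 − 32.29380 = 41.97560

41.976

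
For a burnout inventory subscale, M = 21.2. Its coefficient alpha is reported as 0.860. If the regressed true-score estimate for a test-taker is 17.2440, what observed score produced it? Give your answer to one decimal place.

T̂ = ρX + (1 − ρ)μ  ⇒  X = (T̂ − (1 − ρ)μ) / ρ
X = (17.2440 − 0.140 × 21.2) / 0.860 = (17.2440 − 2.9680) / 0.860 = 14.2760 / 0.860 = 16.600

16.6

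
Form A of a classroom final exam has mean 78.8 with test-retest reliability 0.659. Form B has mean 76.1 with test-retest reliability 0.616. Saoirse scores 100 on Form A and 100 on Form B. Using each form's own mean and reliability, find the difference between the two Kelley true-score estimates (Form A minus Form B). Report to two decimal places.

T̂_A = 0.659(100) + 0.341(78.8) = 92.7708
T̂_B = 0.616(100) + 0.384(76.1) = 90.8224
T̂_A − T̂_B = 1.9484

1.95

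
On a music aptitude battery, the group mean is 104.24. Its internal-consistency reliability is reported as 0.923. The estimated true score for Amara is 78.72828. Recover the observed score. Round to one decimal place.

76.6

T̂ = ρX + (1 − ρ)μ  ⇒  X = (T̂ − (1 − ρ)μ) / ρ
X = (78.72828 − 0.077 × 104.24) / 0.923 = (78.72828 − 8.02648) / 0.923 = 70.70180 / 0.923 = 76.600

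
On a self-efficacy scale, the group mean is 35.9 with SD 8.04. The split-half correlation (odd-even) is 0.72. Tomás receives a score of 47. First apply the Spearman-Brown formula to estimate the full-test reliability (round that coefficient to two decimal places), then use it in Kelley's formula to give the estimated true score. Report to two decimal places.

45.22

Spearman-Brown: ρ = 2r/(1 + r) = 2(0.72)/(1 + 0.72) = 1.440/1.72 = 0.8372 → 0.84
T̂ = ρX + (1 − ρ)μ
  = 0.84 × 47 + 0.16 × 35.9
  = 39.48 + 5.744
  = 45.224
  ≈ 45.22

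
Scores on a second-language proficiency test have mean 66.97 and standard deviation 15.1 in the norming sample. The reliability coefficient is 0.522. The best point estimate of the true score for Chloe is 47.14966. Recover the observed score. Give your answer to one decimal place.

29.0

T̂ = ρX + (1 − ρ)μ  ⇒  X = (T̂ − (1 − ρ)μ) / ρ
X = (47.14966 − 0.478 × 66.97) / 0.522 = (47.14966 − 32.01166) / 0.522 = 15.13800 / 0.522 = 29.000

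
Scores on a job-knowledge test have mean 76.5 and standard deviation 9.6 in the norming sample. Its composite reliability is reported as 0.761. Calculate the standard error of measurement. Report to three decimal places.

4.693

SEM = SD · √(1 − ρ) = 9.6 × √0.239 = 9.6 × 0.4889 = 4.6932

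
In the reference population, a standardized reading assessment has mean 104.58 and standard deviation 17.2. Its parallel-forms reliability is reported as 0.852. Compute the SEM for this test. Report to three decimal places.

SEM = SD · √(1 − ρ) = 17.2 × √0.148 = 17.2 × 0.3847 = 6.6170

6.617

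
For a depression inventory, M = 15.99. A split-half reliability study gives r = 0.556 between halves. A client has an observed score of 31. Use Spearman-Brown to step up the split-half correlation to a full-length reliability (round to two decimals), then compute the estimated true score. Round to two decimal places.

Spearman-Brown: ρ = 2r/(1 + r) = 2(0.556)/(1 + 0.556) = 1.1120/1.556 = 0.7147 → 0.71
Weight the observed score by reliability and the mean by (1 − reliability): T̂ = 0.71·31 + 0.29·15.99 = 22.01 + 4.6371 = 26.647.

26.65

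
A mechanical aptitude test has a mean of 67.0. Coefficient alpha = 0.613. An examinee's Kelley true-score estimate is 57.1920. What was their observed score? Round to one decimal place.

T̂ = ρX + (1 − ρ)μ  ⇒  X = (T̂ − (1 − ρ)μ) / ρ
X = (57.1920 − 0.387 × 67.0) / 0.613 = (57.1920 − 25.9290) / 0.613 = 31.2630 / 0.613 = 51.000

51.0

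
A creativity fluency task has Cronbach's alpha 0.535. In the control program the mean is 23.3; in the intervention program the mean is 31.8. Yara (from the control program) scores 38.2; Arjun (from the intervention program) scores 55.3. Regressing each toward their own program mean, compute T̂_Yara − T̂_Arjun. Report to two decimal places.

-13.10

T̂_Yara = 0.535(38.2) + 0.465(23.3) = 31.2715
T̂_Arjun = 0.535(55.3) + 0.465(31.8) = 44.3725
Difference = 31.2715 − 44.3725 = -13.1010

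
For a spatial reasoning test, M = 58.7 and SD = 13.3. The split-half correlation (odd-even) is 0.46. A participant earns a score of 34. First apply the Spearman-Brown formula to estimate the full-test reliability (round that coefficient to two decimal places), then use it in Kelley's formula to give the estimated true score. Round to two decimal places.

43.14

Spearman-Brown: ρ = 2r/(1 + r) = 2(0.46)/(1 + 0.46) = 0.920/1.46 = 0.6301 → 0.63
T̂ = ρX + (1 − ρ)μ
  = 0.63 × 34 + 0.37 × 58.7
  = 21.42 + 21.719
  = 43.139
  ≈ 43.14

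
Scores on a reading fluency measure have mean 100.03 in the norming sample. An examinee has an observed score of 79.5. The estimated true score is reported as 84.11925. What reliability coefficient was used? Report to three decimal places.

T̂ = ρX + (1 − ρ)μ  ⇒  T̂ − μ = ρ(X − μ)
ρ = (T̂ − μ)/(X − μ) = (84.11925 − 100.03) / (79.5 − 100.03) = -15.91075 / -20.53 = 0.77500

0.775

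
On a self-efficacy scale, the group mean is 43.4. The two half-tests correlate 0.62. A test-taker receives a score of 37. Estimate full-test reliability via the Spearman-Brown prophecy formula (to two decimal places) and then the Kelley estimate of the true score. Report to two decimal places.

38.47

Spearman-Brown: ρ = 2r/(1 + r) = 2(0.62)/(1 + 0.62) = 1.240/1.62 = 0.7654 → 0.77
T̂ = ρX + (1 − ρ)μ
  = 0.77 × 37 + 0.23 × 43.4
  = 28.49 + 9.982
  = 38.472
  ≈ 38.47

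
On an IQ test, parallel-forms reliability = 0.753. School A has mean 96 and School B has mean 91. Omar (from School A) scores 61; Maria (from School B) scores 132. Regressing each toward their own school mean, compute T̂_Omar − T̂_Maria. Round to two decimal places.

-52.23

T̂_Omar = 0.753(61) + 0.247(96) = 69.6450
T̂_Maria = 0.753(132) + 0.247(91) = 121.8730
Difference = 69.6450 − 121.8730 = -52.2280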